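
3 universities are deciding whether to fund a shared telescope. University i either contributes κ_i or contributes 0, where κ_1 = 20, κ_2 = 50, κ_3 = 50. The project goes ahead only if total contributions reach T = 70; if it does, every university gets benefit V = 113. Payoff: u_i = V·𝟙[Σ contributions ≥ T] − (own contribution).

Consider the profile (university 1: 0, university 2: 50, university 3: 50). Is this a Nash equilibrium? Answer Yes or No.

Total = 100 ≥ 70: provided.
University 1 (pledges 0, payoff 113): pledging 20 → total 120, payoff 93. No gain.
University 2 (pledges 50, payoff 63): dropping to 0 → total 50, payoff 0. No gain.
University 3 (pledges 50, payoff 63): dropping to 0 → total 50, payoff 0. No gain.

Yes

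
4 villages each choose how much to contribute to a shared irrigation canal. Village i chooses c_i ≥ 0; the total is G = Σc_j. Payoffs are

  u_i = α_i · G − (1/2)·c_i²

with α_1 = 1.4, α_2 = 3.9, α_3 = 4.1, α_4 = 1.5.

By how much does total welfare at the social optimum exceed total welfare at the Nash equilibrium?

Village i's FOC: ∂u_i/∂c_i = α_i − c_i = 0, so c_i* = α_i.
NE contributions = (1.4, 3.9, 4.1, 1.5); G = 10.9.
W^NE = (Σα)·G − ½Σα_i² = 10.9² − ½·36.23 = 100.695.
Planner sets c_i = Σα_j = 10.9 for every i, so G^SO = 4·10.9 = 43.6.
W^SO = (Σα)·G^SO − ½·4·(Σα)² = (4/2)·10.9² = 237.62.
Deadweight loss = W^SO − W^NE = 136.925.

136.925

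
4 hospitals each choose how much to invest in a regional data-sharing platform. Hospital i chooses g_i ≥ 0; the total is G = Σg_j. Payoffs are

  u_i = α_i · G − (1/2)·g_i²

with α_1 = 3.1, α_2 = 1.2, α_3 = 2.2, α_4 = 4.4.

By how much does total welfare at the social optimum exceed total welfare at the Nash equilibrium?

136.435

Hospital i's FOC: ∂u_i/∂g_i = α_i − g_i = 0, so g_i* = α_i.
NE contributions = (3.1, 1.2, 2.2, 4.4); G = 10.9.
W^NE = (Σα)·G − ½Σα_i² = 10.9² − ½·35.25 = 101.185.
Planner sets g_i = Σα_j = 10.9 for every i, so G^SO = 4·10.9 = 43.6.
W^SO = (Σα)·G^SO − ½·4·(Σα)² = (4/2)·10.9² = 237.62.
Deadweight loss = W^SO − W^NE = 136.435.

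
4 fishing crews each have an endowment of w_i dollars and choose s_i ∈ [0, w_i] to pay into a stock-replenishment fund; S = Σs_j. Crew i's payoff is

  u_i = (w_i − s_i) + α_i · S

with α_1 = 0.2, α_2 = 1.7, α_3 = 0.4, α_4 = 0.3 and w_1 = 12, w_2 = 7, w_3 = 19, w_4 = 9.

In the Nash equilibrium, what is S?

∂u_i/∂s_i = α_i − 1, so crew i contributes w_i if α_i > 1, else 0.
α_i > 1 for i ∈ {2}; NE contributions (0, 7, 0, 0), S = 7.

7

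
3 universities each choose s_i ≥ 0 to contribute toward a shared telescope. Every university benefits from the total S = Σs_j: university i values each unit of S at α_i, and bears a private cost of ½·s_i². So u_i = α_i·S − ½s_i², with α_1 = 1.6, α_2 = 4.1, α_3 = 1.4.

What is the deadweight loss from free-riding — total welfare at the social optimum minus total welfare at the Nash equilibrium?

35.87

University i's FOC: ∂u_i/∂s_i = α_i − s_i = 0, so s_i* = α_i.
NE contributions = (1.6, 4.1, 1.4); S = 7.1.
W^NE = (Σα)·S − ½Σα_i² = 7.1² − ½·21.33 = 39.745.
Planner sets s_i = Σα_j = 7.1 for every i, so S^SO = 3·7.1 = 21.3.
W^SO = (Σα)·S^SO − ½·3·(Σα)² = (3/2)·7.1² = 75.615.
Deadweight loss = W^SO − W^NE = 35.87.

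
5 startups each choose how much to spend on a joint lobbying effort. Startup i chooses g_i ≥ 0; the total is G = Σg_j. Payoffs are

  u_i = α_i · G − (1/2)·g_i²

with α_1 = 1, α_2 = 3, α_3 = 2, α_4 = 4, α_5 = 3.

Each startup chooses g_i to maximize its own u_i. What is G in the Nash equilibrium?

Startup i's FOC: ∂u_i/∂g_i = α_i − g_i = 0, so g_i* = α_i.
NE contributions = (1, 3, 2, 4, 3); G = 13.

13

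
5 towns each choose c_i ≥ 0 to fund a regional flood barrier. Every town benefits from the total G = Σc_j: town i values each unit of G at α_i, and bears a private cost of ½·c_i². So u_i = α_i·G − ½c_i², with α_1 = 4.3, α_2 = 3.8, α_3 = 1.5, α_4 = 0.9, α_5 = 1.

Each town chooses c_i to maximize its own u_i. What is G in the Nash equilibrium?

Town i's FOC: ∂u_i/∂c_i = α_i − c_i = 0, so c_i* = α_i.
NE contributions = (4.3, 3.8, 1.5, 0.9, 1); G = 11.5.

11.5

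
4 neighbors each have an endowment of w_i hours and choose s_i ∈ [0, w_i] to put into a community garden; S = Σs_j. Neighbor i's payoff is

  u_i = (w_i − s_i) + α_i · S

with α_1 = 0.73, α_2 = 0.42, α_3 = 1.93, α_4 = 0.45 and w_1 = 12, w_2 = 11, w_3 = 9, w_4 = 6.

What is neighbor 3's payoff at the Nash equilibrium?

∂u_i/∂s_i = α_i − 1, so neighbor i contributes w_i if α_i > 1, else 0.
α_i > 1 for i ∈ {3}; NE contributions (0, 0, 9, 0), S = 9.
u_3 = (9 − 9) + 1.93·9 = 17.37.

17.37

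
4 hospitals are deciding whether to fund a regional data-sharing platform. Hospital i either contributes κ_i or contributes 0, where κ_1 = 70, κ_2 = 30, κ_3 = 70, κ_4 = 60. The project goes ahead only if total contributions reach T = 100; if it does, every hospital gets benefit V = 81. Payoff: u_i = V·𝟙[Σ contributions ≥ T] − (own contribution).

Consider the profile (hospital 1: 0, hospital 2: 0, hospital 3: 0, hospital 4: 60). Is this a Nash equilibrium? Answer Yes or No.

No

Total = 60 < 100: not provided.
Hospital 1 (pledges 0, payoff 0): pledging 70 → total 130, payoff 11. Profitable deviation.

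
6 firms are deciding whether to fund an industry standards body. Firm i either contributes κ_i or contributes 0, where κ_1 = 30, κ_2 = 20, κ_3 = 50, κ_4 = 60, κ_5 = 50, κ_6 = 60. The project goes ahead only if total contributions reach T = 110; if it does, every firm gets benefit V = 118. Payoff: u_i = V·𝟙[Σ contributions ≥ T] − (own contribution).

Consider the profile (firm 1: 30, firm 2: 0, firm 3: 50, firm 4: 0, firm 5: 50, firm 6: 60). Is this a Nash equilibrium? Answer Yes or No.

No

Total = 190 ≥ 110: provided.
Firm 1 (pledges 30, payoff 88): dropping to 0 → total 160, payoff 118. Profitable deviation.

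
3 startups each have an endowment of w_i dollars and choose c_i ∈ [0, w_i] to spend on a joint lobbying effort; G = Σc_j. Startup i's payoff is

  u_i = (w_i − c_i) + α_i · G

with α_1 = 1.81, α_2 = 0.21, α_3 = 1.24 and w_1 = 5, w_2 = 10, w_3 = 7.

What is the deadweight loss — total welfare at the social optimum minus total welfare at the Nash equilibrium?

∂u_i/∂c_i = α_i − 1, so startup i contributes w_i if α_i > 1, else 0.
α_i > 1 for i ∈ {1, 3}; NE contributions (5, 0, 7), G = 12.
W^NE = Σw_i − G^NE + (Σα_i)·G^NE = 22 + 2.26·12 = 49.12.
Planner: ∂(Σu_j)/∂c_i = Σα_j − 1 = 2.26 > 0, so everyone contributes w_i; G^SO = 22, W^SO = 22 + 2.26·22 = 71.72.
Deadweight loss = 22.6.

22.6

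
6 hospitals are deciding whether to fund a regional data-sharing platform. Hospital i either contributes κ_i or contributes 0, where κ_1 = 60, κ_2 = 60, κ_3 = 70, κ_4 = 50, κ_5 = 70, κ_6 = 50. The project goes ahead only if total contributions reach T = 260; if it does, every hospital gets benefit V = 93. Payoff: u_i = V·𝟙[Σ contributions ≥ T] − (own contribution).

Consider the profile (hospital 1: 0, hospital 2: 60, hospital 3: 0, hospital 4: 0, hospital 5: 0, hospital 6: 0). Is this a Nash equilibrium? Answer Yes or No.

Total = 60 < 260: not provided.
Hospital 1 (pledges 0, payoff 0): pledging 60 → total 120, payoff -60. No gain.
Hospital 2 (pledges 60, payoff -60): dropping to 0 → total 0, payoff 0. Profitable deviation.

No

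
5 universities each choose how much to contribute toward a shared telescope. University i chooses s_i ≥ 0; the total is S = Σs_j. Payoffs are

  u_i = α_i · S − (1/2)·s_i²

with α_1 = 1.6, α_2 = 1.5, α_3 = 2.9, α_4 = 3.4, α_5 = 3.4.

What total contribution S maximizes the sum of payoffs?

64

Planner FOC: ∂(Σu_j)/∂s_i = (Σα_j) − s_i = 0, so s_i^SO = Σα_j = 12.8 for every i; S^SO = 64.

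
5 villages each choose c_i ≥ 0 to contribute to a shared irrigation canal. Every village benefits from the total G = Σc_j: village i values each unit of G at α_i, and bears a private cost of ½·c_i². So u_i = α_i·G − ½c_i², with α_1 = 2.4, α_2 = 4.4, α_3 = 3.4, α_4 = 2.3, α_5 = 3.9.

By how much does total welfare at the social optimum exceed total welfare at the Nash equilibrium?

Village i's FOC: ∂u_i/∂c_i = α_i − c_i = 0, so c_i* = α_i.
NE contributions = (2.4, 4.4, 3.4, 2.3, 3.9); G = 16.4.
W^NE = (Σα)·G − ½Σα_i² = 16.4² − ½·57.18 = 240.37.
Planner sets c_i = Σα_j = 16.4 for every i, so G^SO = 5·16.4 = 82.
W^SO = (Σα)·G^SO − ½·5·(Σα)² = (5/2)·16.4² = 672.4.
Deadweight loss = W^SO − W^NE = 432.03.

432.03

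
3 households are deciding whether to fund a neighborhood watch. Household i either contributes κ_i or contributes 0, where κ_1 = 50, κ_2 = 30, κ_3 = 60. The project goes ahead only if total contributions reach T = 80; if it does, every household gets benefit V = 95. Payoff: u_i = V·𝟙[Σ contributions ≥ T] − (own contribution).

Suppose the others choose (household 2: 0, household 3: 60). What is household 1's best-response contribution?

Others' total = 60. Contributing 50 brings total to 110 ≥ 80: gain V − κ_1 = 45.
Best response: 50.

50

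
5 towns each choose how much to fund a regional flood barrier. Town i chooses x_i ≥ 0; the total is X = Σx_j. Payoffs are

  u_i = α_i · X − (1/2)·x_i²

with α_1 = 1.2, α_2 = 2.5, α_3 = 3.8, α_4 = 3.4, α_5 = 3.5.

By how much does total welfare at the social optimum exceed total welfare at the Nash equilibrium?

Town i's FOC: ∂u_i/∂x_i = α_i − x_i = 0, so x_i* = α_i.
NE contributions = (1.2, 2.5, 3.8, 3.4, 3.5); X = 14.4.
W^NE = (Σα)·X − ½Σα_i² = 14.4² − ½·45.94 = 184.39.
Planner sets x_i = Σα_j = 14.4 for every i, so X^SO = 5·14.4 = 72.
W^SO = (Σα)·X^SO − ½·5·(Σα)² = (5/2)·14.4² = 518.4.
Deadweight loss = W^SO − W^NE = 334.01.

334.01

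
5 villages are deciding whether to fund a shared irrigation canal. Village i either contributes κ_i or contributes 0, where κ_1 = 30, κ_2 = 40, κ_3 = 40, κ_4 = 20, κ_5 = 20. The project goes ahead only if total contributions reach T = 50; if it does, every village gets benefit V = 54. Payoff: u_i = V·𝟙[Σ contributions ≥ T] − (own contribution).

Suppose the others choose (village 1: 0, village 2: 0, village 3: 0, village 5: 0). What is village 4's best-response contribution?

0

Others' total = 0. Even contributing 20 gives 20 < 50: no benefit either way.
Best response: 0.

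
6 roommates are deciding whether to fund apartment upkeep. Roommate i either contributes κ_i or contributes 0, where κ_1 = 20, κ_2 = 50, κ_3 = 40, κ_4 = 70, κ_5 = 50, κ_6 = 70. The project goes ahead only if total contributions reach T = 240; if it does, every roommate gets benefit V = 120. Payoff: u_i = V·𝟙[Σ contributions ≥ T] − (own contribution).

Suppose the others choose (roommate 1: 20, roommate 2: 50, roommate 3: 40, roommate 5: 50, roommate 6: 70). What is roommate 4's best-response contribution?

70

Others' total = 230. Contributing 70 brings total to 300 ≥ 240: gain V − κ_4 = 50.
Best response: 70.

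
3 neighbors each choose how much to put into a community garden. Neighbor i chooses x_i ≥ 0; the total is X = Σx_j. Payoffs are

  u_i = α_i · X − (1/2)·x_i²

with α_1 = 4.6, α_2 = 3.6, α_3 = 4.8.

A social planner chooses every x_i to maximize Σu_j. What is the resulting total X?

39

Planner FOC: ∂(Σu_j)/∂x_i = (Σα_j) − x_i = 0, so x_i^SO = Σα_j = 13 for every i; X^SO = 39.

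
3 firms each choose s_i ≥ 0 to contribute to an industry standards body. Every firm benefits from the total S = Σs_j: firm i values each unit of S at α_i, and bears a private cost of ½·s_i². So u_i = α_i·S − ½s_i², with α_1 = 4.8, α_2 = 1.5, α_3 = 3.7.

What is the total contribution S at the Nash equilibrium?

10

Firm i's FOC: ∂u_i/∂s_i = α_i − s_i = 0, so s_i* = α_i.
NE contributions = (4.8, 1.5, 3.7); S = 10.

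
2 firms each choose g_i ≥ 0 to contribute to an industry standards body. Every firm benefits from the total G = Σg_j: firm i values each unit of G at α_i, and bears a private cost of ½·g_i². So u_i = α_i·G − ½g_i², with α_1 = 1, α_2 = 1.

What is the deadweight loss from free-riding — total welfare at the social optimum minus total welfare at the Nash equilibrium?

1

Firm i's FOC: ∂u_i/∂g_i = α_i − g_i = 0, so g_i* = α_i.
NE contributions = (1, 1); G = 2.
W^NE = (Σα)·G − ½Σα_i² = 2² − ½·2 = 3.
Planner sets g_i = Σα_j = 2 for every i, so G^SO = 2·2 = 4.
W^SO = (Σα)·G^SO − ½·2·(Σα)² = (2/2)·2² = 4.
Deadweight loss = W^SO − W^NE = 1.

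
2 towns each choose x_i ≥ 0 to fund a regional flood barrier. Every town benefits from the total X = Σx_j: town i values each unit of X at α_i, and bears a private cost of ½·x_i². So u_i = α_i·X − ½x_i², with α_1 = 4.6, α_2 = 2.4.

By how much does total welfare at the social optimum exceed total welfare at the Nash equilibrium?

13.46

Town i's FOC: ∂u_i/∂x_i = α_i − x_i = 0, so x_i* = α_i.
NE contributions = (4.6, 2.4); X = 7.
W^NE = (Σα)·X − ½Σα_i² = 7² − ½·26.92 = 35.54.
Planner sets x_i = Σα_j = 7 for every i, so X^SO = 2·7 = 14.
W^SO = (Σα)·X^SO − ½·2·(Σα)² = (2/2)·7² = 49.
Deadweight loss = W^SO − W^NE = 13.46.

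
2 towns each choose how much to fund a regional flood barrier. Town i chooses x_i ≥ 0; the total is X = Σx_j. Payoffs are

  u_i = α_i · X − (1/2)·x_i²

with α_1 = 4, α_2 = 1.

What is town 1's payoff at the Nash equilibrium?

12

Town i's FOC: ∂u_i/∂x_i = α_i − x_i = 0, so x_i* = α_i.
NE contributions = (4, 1); X = 5.
u_1 = α_1·X − ½·(x_1)² = 4·5 − ½·4² = 12.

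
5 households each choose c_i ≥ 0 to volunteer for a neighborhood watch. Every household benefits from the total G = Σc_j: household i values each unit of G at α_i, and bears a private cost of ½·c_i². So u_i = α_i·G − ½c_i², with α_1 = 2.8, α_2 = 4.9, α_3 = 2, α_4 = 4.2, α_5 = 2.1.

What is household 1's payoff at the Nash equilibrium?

Household i's FOC: ∂u_i/∂c_i = α_i − c_i = 0, so c_i* = α_i.
NE contributions = (2.8, 4.9, 2, 4.2, 2.1); G = 16.
u_1 = α_1·G − ½·(c_1)² = 2.8·16 − ½·2.8² = 40.88.

40.88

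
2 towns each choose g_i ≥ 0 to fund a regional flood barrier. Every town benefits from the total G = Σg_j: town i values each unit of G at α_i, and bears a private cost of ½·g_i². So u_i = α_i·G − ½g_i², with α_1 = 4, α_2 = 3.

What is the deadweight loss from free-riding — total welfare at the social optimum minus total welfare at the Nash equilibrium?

12.5

Town i's FOC: ∂u_i/∂g_i = α_i − g_i = 0, so g_i* = α_i.
NE contributions = (4, 3); G = 7.
W^NE = (Σα)·G − ½Σα_i² = 7² − ½·25 = 36.5.
Planner sets g_i = Σα_j = 7 for every i, so G^SO = 2·7 = 14.
W^SO = (Σα)·G^SO − ½·2·(Σα)² = (2/2)·7² = 49.
Deadweight loss = W^SO − W^NE = 12.5.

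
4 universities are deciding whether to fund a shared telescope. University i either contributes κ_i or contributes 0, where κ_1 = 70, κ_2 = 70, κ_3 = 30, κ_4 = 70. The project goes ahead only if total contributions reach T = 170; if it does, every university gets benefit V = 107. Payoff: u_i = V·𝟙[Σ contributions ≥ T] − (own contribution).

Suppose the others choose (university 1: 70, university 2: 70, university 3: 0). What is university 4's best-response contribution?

Others' total = 140. Contributing 70 brings total to 210 ≥ 170: gain V − κ_4 = 37.
Best response: 70.

70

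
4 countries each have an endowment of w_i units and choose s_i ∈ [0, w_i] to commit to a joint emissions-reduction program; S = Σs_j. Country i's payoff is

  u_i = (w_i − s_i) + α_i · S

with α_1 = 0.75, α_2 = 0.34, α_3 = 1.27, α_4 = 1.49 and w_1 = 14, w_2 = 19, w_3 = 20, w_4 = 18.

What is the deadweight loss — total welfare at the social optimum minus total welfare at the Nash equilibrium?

∂u_i/∂s_i = α_i − 1, so country i contributes w_i if α_i > 1, else 0.
α_i > 1 for i ∈ {3, 4}; NE contributions (0, 0, 20, 18), S = 38.
W^NE = Σw_i − S^NE + (Σα_i)·S^NE = 71 + 2.85·38 = 179.3.
Planner: ∂(Σu_j)/∂s_i = Σα_j − 1 = 2.85 > 0, so everyone contributes w_i; S^SO = 71, W^SO = 71 + 2.85·71 = 273.35.
Deadweight loss = 94.05.

94.05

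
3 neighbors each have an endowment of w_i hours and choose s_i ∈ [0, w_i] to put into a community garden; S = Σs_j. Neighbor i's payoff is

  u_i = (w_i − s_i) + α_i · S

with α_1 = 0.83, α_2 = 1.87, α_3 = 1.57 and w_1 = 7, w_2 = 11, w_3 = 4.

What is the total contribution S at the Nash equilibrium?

∂u_i/∂s_i = α_i − 1, so neighbor i contributes w_i if α_i > 1, else 0.
α_i > 1 for i ∈ {2, 3}; NE contributions (0, 11, 4), S = 15.

15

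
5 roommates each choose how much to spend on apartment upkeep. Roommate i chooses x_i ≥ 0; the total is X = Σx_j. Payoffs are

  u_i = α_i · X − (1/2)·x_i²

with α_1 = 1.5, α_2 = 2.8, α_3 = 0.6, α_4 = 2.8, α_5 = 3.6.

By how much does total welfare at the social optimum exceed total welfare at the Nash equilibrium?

207.16

Roommate i's FOC: ∂u_i/∂x_i = α_i − x_i = 0, so x_i* = α_i.
NE contributions = (1.5, 2.8, 0.6, 2.8, 3.6); X = 11.3.
W^NE = (Σα)·X − ½Σα_i² = 11.3² − ½·31.25 = 112.065.
Planner sets x_i = Σα_j = 11.3 for every i, so X^SO = 5·11.3 = 56.5.
W^SO = (Σα)·X^SO − ½·5·(Σα)² = (5/2)·11.3² = 319.225.
Deadweight loss = W^SO − W^NE = 207.16.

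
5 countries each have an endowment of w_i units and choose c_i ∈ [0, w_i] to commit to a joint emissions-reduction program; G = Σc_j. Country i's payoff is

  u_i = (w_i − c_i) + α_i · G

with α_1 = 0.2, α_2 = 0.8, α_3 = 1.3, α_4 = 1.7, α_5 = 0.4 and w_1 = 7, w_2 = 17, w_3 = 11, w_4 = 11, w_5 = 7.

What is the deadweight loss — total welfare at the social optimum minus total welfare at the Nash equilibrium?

105.4

∂u_i/∂c_i = α_i − 1, so country i contributes w_i if α_i > 1, else 0.
α_i > 1 for i ∈ {3, 4}; NE contributions (0, 0, 11, 11, 0), G = 22.
W^NE = Σw_i − G^NE + (Σα_i)·G^NE = 53 + 3.4·22 = 127.8.
Planner: ∂(Σu_j)/∂c_i = Σα_j − 1 = 3.4 > 0, so everyone contributes w_i; G^SO = 53, W^SO = 53 + 3.4·53 = 233.2.
Deadweight loss = 105.4.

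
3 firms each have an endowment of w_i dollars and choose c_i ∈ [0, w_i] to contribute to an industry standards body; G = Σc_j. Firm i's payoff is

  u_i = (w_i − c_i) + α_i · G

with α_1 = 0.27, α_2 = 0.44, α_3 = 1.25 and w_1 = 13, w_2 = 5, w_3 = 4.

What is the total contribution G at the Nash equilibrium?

4

∂u_i/∂c_i = α_i − 1, so firm i contributes w_i if α_i > 1, else 0.
α_i > 1 for i ∈ {3}; NE contributions (0, 0, 4), G = 4.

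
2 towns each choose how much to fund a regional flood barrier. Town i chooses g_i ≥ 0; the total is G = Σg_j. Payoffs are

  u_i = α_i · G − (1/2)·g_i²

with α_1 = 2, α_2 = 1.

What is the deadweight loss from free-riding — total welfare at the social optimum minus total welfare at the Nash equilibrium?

2.5

Town i's FOC: ∂u_i/∂g_i = α_i − g_i = 0, so g_i* = α_i.
NE contributions = (2, 1); G = 3.
W^NE = (Σα)·G − ½Σα_i² = 3² − ½·5 = 6.5.
Planner sets g_i = Σα_j = 3 for every i, so G^SO = 2·3 = 6.
W^SO = (Σα)·G^SO − ½·2·(Σα)² = (2/2)·3² = 9.
Deadweight loss = W^SO − W^NE = 2.5.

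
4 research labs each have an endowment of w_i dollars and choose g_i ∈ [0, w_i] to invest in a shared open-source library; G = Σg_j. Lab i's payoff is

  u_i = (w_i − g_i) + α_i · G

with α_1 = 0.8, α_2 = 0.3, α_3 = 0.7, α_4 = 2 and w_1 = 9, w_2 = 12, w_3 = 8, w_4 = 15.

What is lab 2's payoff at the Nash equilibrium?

16.5

∂u_i/∂g_i = α_i − 1, so lab i contributes w_i if α_i > 1, else 0.
α_i > 1 for i ∈ {4}; NE contributions (0, 0, 0, 15), G = 15.
u_2 = (12 − 0) + 0.3·15 = 16.5.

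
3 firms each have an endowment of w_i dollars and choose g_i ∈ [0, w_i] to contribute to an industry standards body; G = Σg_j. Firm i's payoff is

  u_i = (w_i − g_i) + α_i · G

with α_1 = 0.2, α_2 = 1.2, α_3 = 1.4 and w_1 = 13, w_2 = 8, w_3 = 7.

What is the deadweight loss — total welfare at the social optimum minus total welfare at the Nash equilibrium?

23.4

∂u_i/∂g_i = α_i − 1, so firm i contributes w_i if α_i > 1, else 0.
α_i > 1 for i ∈ {2, 3}; NE contributions (0, 8, 7), G = 15.
W^NE = Σw_i − G^NE + (Σα_i)·G^NE = 28 + 1.8·15 = 55.
Planner: ∂(Σu_j)/∂g_i = Σα_j − 1 = 1.8 > 0, so everyone contributes w_i; G^SO = 28, W^SO = 28 + 1.8·28 = 78.4.
Deadweight loss = 23.4.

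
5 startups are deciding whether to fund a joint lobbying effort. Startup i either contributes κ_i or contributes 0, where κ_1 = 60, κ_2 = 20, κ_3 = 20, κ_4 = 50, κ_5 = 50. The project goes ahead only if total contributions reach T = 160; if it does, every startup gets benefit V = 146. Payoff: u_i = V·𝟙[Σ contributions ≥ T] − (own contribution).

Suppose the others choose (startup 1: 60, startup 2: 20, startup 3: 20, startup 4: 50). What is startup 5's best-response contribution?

50

Others' total = 150. Contributing 50 brings total to 200 ≥ 160: gain V − κ_5 = 96.
Best response: 50.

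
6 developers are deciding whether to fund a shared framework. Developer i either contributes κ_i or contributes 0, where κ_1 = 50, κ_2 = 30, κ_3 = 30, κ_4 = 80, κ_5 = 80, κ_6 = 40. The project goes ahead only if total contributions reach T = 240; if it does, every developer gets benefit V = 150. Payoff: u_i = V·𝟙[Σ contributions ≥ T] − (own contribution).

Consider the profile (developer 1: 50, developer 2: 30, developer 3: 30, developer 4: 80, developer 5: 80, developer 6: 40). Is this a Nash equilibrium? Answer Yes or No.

Total = 310 ≥ 240: provided.
Developer 1 (pledges 50, payoff 100): dropping to 0 → total 260, payoff 150. Profitable deviation.

No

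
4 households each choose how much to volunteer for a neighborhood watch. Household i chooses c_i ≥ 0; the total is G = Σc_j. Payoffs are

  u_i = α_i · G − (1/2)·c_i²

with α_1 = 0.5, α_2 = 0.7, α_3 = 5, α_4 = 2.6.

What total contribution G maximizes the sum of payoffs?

Planner FOC: ∂(Σu_j)/∂c_i = (Σα_j) − c_i = 0, so c_i^SO = Σα_j = 8.8 for every i; G^SO = 35.2.

35.2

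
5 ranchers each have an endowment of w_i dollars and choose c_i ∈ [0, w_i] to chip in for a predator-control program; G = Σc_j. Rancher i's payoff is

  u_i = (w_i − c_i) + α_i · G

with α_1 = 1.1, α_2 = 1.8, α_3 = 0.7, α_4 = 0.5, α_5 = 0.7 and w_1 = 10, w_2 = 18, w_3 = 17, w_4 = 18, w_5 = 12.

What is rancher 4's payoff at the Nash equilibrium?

∂u_i/∂c_i = α_i − 1, so rancher i contributes w_i if α_i > 1, else 0.
α_i > 1 for i ∈ {1, 2}; NE contributions (10, 18, 0, 0, 0), G = 28.
u_4 = (18 − 0) + 0.5·28 = 32.

32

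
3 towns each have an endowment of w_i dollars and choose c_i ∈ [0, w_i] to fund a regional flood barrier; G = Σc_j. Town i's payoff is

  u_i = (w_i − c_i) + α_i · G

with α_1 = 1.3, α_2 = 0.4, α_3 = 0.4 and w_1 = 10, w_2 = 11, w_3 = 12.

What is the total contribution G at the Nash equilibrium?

∂u_i/∂c_i = α_i − 1, so town i contributes w_i if α_i > 1, else 0.
α_i > 1 for i ∈ {1}; NE contributions (10, 0, 0), G = 10.

10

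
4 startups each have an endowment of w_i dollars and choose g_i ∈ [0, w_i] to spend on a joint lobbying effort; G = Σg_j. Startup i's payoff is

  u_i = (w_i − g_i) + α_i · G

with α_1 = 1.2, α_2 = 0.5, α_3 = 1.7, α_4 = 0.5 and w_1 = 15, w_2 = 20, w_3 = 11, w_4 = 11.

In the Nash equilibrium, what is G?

26

∂u_i/∂g_i = α_i − 1, so startup i contributes w_i if α_i > 1, else 0.
α_i > 1 for i ∈ {1, 3}; NE contributions (15, 0, 11, 0), G = 26.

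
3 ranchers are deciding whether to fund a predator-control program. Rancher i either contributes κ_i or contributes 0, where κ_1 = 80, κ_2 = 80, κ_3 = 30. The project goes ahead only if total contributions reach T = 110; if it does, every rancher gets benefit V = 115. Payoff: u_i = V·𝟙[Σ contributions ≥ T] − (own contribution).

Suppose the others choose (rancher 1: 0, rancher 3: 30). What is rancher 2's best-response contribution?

Others' total = 30. Contributing 80 brings total to 110 ≥ 110: gain V − κ_2 = 35.
Best response: 80.

80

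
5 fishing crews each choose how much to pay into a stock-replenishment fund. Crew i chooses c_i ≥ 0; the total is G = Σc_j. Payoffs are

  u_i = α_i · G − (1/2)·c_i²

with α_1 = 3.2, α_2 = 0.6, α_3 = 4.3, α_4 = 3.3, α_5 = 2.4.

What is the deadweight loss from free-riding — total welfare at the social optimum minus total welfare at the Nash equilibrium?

Crew i's FOC: ∂u_i/∂c_i = α_i − c_i = 0, so c_i* = α_i.
NE contributions = (3.2, 0.6, 4.3, 3.3, 2.4); G = 13.8.
W^NE = (Σα)·G − ½Σα_i² = 13.8² − ½·45.74 = 167.57.
Planner sets c_i = Σα_j = 13.8 for every i, so G^SO = 5·13.8 = 69.
W^SO = (Σα)·G^SO − ½·5·(Σα)² = (5/2)·13.8² = 476.1.
Deadweight loss = W^SO − W^NE = 308.53.

308.53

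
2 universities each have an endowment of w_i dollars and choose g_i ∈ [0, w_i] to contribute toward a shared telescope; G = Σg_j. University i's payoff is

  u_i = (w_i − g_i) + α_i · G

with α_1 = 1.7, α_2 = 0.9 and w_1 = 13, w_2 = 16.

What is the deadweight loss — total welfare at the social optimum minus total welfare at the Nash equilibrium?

∂u_i/∂g_i = α_i − 1, so university i contributes w_i if α_i > 1, else 0.
α_i > 1 for i ∈ {1}; NE contributions (13, 0), G = 13.
W^NE = Σw_i − G^NE + (Σα_i)·G^NE = 29 + 1.6·13 = 49.8.
Planner: ∂(Σu_j)/∂g_i = Σα_j − 1 = 1.6 > 0, so everyone contributes w_i; G^SO = 29, W^SO = 29 + 1.6·29 = 75.4.
Deadweight loss = 25.6.

25.6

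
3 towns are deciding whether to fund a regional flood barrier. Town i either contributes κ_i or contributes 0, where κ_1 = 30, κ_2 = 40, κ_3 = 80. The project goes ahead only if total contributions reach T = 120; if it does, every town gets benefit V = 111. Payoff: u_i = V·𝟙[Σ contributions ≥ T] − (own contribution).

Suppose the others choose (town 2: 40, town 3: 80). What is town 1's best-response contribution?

0

Others' total = 120 ≥ 120; contributing adds cost 30 for no extra benefit.
Best response: 0.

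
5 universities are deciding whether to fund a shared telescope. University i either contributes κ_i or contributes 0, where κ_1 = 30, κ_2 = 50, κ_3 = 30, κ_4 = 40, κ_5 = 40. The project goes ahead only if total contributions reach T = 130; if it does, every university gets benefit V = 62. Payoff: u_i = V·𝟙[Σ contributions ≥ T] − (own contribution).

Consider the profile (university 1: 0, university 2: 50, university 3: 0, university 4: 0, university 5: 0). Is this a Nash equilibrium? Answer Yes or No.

Total = 50 < 130: not provided.
University 1 (pledges 0, payoff 0): pledging 30 → total 80, payoff -30. No gain.
University 2 (pledges 50, payoff -50): dropping to 0 → total 0, payoff 0. Profitable deviation.

No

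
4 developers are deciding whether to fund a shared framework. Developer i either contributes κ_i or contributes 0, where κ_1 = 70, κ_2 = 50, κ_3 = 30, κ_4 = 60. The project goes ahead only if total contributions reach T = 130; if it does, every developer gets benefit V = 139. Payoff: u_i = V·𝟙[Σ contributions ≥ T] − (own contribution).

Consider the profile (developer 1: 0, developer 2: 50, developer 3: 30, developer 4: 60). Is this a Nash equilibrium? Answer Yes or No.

Total = 140 ≥ 130: provided.
Developer 1 (pledges 0, payoff 139): pledging 70 → total 210, payoff 69. No gain.
Developer 2 (pledges 50, payoff 89): dropping to 0 → total 90, payoff 0. No gain.
Developer 3 (pledges 30, payoff 109): dropping to 0 → total 110, payoff 0. No gain.
Developer 4 (pledges 60, payoff 79): dropping to 0 → total 80, payoff 0. No gain.

Yes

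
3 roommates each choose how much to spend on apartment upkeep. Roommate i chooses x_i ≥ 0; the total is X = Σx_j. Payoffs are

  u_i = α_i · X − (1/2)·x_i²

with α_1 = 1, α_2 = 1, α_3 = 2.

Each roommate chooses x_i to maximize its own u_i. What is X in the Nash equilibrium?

Roommate i's FOC: ∂u_i/∂x_i = α_i − x_i = 0, so x_i* = α_i.
NE contributions = (1, 1, 2); X = 4.

4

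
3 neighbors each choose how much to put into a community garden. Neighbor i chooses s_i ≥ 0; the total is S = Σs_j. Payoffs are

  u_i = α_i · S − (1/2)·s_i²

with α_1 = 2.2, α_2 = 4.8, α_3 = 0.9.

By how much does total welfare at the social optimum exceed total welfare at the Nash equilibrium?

45.55

Neighbor i's FOC: ∂u_i/∂s_i = α_i − s_i = 0, so s_i* = α_i.
NE contributions = (2.2, 4.8, 0.9); S = 7.9.
W^NE = (Σα)·S − ½Σα_i² = 7.9² − ½·28.69 = 48.065.
Planner sets s_i = Σα_j = 7.9 for every i, so S^SO = 3·7.9 = 23.7.
W^SO = (Σα)·S^SO − ½·3·(Σα)² = (3/2)·7.9² = 93.615.
Deadweight loss = W^SO − W^NE = 45.55.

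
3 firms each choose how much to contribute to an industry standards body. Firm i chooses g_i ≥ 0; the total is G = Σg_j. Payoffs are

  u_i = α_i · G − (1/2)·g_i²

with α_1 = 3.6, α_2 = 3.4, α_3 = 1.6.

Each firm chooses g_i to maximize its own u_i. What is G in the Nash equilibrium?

Firm i's FOC: ∂u_i/∂g_i = α_i − g_i = 0, so g_i* = α_i.
NE contributions = (3.6, 3.4, 1.6); G = 8.6.

8.6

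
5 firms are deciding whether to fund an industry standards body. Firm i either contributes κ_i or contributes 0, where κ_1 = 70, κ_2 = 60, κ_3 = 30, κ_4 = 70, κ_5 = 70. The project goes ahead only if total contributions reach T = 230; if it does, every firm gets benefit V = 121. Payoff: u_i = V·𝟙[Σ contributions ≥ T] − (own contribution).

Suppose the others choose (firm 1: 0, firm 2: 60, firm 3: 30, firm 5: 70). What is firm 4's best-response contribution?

70

Others' total = 160. Contributing 70 brings total to 230 ≥ 230: gain V − κ_4 = 51.
Best response: 70.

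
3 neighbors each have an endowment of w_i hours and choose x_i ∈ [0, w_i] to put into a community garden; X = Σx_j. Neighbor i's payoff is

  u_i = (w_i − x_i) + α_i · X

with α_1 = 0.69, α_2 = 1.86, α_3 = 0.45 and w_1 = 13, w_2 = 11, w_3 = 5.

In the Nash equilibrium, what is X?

∂u_i/∂x_i = α_i − 1, so neighbor i contributes w_i if α_i > 1, else 0.
α_i > 1 for i ∈ {2}; NE contributions (0, 11, 0), X = 11.

11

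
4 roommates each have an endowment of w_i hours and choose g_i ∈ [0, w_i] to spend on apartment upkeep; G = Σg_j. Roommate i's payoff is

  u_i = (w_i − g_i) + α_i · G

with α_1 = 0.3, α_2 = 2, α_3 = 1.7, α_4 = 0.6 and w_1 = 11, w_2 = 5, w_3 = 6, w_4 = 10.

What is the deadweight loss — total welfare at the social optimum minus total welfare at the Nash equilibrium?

75.6

∂u_i/∂g_i = α_i − 1, so roommate i contributes w_i if α_i > 1, else 0.
α_i > 1 for i ∈ {2, 3}; NE contributions (0, 5, 6, 0), G = 11.
W^NE = Σw_i − G^NE + (Σα_i)·G^NE = 32 + 3.6·11 = 71.6.
Planner: ∂(Σu_j)/∂g_i = Σα_j − 1 = 3.6 > 0, so everyone contributes w_i; G^SO = 32, W^SO = 32 + 3.6·32 = 147.2.
Deadweight loss = 75.6.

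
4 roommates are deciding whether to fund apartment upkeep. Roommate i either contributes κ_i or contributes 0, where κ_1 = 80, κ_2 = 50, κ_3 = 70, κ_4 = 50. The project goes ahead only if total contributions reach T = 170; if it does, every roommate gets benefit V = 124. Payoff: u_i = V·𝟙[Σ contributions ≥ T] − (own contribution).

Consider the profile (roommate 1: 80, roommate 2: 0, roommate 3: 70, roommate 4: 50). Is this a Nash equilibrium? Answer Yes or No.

Yes

Total = 200 ≥ 170: provided.
Roommate 1 (pledges 80, payoff 44): dropping to 0 → total 120, payoff 0. No gain.
Roommate 2 (pledges 0, payoff 124): pledging 50 → total 250, payoff 74. No gain.
Roommate 3 (pledges 70, payoff 54): dropping to 0 → total 130, payoff 0. No gain.
Roommate 4 (pledges 50, payoff 74): dropping to 0 → total 150, payoff 0. No gain.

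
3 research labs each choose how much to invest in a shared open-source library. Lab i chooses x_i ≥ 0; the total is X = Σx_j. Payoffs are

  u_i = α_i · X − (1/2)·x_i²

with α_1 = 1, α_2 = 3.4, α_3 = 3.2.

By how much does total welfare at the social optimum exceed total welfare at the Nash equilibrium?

Lab i's FOC: ∂u_i/∂x_i = α_i − x_i = 0, so x_i* = α_i.
NE contributions = (1, 3.4, 3.2); X = 7.6.
W^NE = (Σα)·X − ½Σα_i² = 7.6² − ½·22.8 = 46.36.
Planner sets x_i = Σα_j = 7.6 for every i, so X^SO = 3·7.6 = 22.8.
W^SO = (Σα)·X^SO − ½·3·(Σα)² = (3/2)·7.6² = 86.64.
Deadweight loss = W^SO − W^NE = 40.28.

40.28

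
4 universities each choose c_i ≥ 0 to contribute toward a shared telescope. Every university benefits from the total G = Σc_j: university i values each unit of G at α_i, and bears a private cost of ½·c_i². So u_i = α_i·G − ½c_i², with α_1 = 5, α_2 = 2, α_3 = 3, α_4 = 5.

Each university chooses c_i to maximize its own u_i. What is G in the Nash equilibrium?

15

University i's FOC: ∂u_i/∂c_i = α_i − c_i = 0, so c_i* = α_i.
NE contributions = (5, 2, 3, 5); G = 15.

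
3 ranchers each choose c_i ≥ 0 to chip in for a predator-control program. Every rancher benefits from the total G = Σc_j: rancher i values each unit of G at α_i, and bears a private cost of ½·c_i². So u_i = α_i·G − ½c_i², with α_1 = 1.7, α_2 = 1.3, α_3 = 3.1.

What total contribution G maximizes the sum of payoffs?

18.3

Planner FOC: ∂(Σu_j)/∂c_i = (Σα_j) − c_i = 0, so c_i^SO = Σα_j = 6.1 for every i; G^SO = 18.3.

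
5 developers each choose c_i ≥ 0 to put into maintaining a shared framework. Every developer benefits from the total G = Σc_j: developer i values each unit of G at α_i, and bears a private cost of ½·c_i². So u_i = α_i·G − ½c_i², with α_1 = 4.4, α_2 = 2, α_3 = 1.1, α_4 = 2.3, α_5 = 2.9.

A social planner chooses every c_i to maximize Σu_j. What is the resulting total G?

Planner FOC: ∂(Σu_j)/∂c_i = (Σα_j) − c_i = 0, so c_i^SO = Σα_j = 12.7 for every i; G^SO = 63.5.

63.5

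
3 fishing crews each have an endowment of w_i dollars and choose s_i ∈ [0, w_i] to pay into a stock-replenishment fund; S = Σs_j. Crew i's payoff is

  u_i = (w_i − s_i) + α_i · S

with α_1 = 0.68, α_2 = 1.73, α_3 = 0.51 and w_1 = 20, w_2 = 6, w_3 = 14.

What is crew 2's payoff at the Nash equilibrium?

∂u_i/∂s_i = α_i − 1, so crew i contributes w_i if α_i > 1, else 0.
α_i > 1 for i ∈ {2}; NE contributions (0, 6, 0), S = 6.
u_2 = (6 − 6) + 1.73·6 = 10.38.

10.38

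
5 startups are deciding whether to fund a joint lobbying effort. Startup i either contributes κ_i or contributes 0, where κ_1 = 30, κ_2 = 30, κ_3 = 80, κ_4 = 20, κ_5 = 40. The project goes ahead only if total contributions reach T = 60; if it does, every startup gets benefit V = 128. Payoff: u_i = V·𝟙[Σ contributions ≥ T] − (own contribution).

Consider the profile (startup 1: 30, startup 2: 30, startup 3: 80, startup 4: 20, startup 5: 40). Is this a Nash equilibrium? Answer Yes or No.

No

Total = 200 ≥ 60: provided.
Startup 1 (pledges 30, payoff 98): dropping to 0 → total 170, payoff 128. Profitable deviation.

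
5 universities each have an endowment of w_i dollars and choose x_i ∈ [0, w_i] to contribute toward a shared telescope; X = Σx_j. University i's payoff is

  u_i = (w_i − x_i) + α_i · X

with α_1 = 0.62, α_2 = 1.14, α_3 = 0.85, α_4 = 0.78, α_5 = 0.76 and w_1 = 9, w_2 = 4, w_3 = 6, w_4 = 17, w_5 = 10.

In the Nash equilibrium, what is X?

4

∂u_i/∂x_i = α_i − 1, so university i contributes w_i if α_i > 1, else 0.
α_i > 1 for i ∈ {2}; NE contributions (0, 4, 0, 0, 0), X = 4.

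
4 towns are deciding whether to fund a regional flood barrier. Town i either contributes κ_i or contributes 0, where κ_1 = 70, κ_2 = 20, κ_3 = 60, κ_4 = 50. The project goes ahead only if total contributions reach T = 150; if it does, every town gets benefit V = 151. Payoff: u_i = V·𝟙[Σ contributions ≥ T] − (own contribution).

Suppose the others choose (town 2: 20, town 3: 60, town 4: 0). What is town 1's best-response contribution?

Others' total = 80. Contributing 70 brings total to 150 ≥ 150: gain V − κ_1 = 81.
Best response: 70.

70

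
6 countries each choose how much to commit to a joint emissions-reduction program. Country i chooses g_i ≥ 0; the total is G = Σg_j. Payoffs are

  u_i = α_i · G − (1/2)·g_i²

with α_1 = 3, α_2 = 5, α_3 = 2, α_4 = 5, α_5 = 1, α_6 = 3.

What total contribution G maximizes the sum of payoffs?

114

Planner FOC: ∂(Σu_j)/∂g_i = (Σα_j) − g_i = 0, so g_i^SO = Σα_j = 19 for every i; G^SO = 114.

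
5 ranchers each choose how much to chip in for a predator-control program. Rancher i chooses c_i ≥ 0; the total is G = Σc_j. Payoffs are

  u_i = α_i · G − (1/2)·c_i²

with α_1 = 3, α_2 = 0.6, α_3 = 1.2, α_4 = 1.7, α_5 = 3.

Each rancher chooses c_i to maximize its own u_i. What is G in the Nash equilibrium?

9.5

Rancher i's FOC: ∂u_i/∂c_i = α_i − c_i = 0, so c_i* = α_i.
NE contributions = (3, 0.6, 1.2, 1.7, 3); G = 9.5.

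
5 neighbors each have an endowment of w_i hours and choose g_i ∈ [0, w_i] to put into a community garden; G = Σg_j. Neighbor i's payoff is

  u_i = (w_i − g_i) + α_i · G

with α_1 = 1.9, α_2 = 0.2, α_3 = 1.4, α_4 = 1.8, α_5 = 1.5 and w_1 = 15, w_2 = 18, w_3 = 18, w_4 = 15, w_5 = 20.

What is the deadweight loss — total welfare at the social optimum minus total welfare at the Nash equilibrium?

104.4

∂u_i/∂g_i = α_i − 1, so neighbor i contributes w_i if α_i > 1, else 0.
α_i > 1 for i ∈ {1, 3, 4, 5}; NE contributions (15, 0, 18, 15, 20), G = 68.
W^NE = Σw_i − G^NE + (Σα_i)·G^NE = 86 + 5.8·68 = 480.4.
Planner: ∂(Σu_j)/∂g_i = Σα_j − 1 = 5.8 > 0, so everyone contributes w_i; G^SO = 86, W^SO = 86 + 5.8·86 = 584.8.
Deadweight loss = 104.4.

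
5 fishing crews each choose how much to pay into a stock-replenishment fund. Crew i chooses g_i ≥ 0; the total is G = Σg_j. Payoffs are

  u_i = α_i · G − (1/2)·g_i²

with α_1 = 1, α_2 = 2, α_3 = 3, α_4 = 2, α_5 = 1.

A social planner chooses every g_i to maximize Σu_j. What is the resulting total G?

Planner FOC: ∂(Σu_j)/∂g_i = (Σα_j) − g_i = 0, so g_i^SO = Σα_j = 9 for every i; G^SO = 45.

45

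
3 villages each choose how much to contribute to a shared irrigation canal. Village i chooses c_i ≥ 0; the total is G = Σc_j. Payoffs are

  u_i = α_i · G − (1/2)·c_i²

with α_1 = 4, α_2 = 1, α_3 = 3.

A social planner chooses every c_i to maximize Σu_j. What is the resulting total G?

24

Planner FOC: ∂(Σu_j)/∂c_i = (Σα_j) − c_i = 0, so c_i^SO = Σα_j = 8 for every i; G^SO = 24.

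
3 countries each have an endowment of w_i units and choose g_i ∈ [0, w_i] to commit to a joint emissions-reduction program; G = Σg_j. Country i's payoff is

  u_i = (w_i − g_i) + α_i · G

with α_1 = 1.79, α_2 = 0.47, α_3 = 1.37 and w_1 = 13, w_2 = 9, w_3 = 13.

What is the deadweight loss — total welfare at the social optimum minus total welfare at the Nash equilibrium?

∂u_i/∂g_i = α_i − 1, so country i contributes w_i if α_i > 1, else 0.
α_i > 1 for i ∈ {1, 3}; NE contributions (13, 0, 13), G = 26.
W^NE = Σw_i − G^NE + (Σα_i)·G^NE = 35 + 2.63·26 = 103.38.
Planner: ∂(Σu_j)/∂g_i = Σα_j − 1 = 2.63 > 0, so everyone contributes w_i; G^SO = 35, W^SO = 35 + 2.63·35 = 127.05.
Deadweight loss = 23.67.

23.67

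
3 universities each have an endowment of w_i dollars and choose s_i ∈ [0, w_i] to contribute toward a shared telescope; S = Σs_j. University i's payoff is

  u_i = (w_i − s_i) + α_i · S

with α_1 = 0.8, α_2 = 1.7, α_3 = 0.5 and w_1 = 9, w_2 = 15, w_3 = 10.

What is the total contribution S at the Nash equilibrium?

∂u_i/∂s_i = α_i − 1, so university i contributes w_i if α_i > 1, else 0.
α_i > 1 for i ∈ {2}; NE contributions (0, 15, 0), S = 15.

15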